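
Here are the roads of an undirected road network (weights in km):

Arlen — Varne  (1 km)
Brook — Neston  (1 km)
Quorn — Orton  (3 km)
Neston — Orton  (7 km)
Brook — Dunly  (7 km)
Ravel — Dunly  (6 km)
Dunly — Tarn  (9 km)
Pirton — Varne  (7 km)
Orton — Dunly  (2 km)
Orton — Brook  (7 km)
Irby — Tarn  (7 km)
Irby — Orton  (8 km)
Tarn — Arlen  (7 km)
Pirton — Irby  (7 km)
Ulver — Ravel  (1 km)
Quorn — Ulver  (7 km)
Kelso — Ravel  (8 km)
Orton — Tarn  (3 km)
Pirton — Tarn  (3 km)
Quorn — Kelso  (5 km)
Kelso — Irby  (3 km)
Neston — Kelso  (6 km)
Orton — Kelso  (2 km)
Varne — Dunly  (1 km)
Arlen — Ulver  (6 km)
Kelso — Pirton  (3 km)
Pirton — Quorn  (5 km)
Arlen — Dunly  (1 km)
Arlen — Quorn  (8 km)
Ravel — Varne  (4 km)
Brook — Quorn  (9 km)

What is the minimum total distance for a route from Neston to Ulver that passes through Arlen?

Best Neston to Arlen: Neston–Brook–Dunly–Arlen costing 9
Shortest Arlen→Ulver: Arlen–Ulver = 6
Total via Arlen: 9 + 6 = 15 km.

15 km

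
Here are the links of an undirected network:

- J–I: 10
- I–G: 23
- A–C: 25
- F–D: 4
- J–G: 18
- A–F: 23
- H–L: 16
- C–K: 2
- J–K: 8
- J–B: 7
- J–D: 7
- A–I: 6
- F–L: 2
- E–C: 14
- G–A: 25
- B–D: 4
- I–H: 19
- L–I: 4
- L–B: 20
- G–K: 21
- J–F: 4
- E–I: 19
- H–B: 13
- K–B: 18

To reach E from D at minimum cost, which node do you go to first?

F

Compare a few routes:
D - F - J - K - C - E: 4+4+8+2+14 = 32
D - J - K - C - E: 7+8+2+14 = 31
D - F - L - I - E: 4+2+4+19 = 29
The minimum is 29 via D - F - L - I - E.
So from D the first move is to F.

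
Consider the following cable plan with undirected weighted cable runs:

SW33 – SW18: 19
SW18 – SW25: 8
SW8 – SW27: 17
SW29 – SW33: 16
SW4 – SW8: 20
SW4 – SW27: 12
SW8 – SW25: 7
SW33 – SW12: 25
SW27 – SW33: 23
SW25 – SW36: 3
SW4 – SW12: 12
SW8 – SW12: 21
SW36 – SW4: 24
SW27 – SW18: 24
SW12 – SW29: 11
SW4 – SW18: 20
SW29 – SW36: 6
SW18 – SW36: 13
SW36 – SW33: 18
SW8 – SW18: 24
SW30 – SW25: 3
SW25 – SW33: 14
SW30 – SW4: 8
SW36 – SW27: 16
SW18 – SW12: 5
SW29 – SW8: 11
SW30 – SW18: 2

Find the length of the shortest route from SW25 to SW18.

5

Running Dijkstra from SW25:
SW25: 0
SW30: 3  (via SW25)
SW36: 3  (via SW25)
SW18: 5  (via SW30)
Shortest route: SW25 → SW30 → SW18 = 5.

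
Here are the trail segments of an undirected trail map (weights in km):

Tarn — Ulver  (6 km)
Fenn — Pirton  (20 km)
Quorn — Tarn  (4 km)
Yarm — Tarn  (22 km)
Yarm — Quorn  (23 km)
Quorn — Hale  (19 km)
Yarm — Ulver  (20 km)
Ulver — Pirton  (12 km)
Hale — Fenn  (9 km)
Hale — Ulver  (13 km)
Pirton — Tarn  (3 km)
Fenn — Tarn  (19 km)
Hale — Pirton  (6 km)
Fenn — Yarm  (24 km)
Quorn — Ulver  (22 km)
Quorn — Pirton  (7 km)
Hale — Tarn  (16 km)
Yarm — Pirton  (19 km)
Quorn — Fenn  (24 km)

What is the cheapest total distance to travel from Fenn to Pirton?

15 km

Settle nodes by increasing distance from Fenn:
Fenn: 0
Hale: 9  (via Fenn)
Pirton: 15  (via Hale)
Shortest route: Fenn → Hale → Pirton = 15 km.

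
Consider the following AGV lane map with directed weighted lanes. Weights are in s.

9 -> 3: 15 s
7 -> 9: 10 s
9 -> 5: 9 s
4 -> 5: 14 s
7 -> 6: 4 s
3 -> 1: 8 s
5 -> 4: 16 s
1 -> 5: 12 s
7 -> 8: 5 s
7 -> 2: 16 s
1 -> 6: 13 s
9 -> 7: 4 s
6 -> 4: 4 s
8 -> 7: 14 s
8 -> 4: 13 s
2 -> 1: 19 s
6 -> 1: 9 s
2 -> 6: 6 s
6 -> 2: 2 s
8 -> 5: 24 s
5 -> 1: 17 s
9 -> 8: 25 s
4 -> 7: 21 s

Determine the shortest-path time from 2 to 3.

56 s

Compare a few routes:
2–1–6–4–7–9–3: 19+13+4+21+10+15 = 82
2–6–4–7–9–3: 6+4+21+10+15 = 56
Cheapest is 2–6–4–7–9–3 at 56 s.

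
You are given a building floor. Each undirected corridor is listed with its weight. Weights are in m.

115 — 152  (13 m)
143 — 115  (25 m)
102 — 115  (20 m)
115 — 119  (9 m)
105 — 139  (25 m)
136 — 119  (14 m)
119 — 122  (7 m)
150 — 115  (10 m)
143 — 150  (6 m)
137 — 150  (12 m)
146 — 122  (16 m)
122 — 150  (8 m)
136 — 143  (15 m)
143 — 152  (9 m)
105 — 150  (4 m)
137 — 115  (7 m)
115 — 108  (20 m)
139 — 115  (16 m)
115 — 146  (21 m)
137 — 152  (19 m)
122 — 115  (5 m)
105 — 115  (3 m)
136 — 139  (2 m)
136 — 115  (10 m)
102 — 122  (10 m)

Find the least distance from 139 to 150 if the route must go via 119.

Best 139 to 119: 139–136–119 costing 16
Best 119 to 150: 119–122–150 costing 15
Total via 119: 16 + 15 = 31 m.

31 m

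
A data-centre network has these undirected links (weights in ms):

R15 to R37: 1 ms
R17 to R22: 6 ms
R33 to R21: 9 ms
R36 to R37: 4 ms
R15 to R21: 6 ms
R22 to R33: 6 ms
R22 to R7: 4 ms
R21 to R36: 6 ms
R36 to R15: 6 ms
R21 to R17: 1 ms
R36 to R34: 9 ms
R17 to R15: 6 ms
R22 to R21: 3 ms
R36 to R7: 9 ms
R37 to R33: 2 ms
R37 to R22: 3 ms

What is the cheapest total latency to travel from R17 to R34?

16 ms

Shortest distances from R17:
R17: 0
R21: 1  (via R17)
R22: 4  (via R21)
R15: 6  (via R17)
R37: 7  (via R22)
R36: 7  (via R21)
R7: 8  (via R22)
R33: 9  (via R37)
R34: 16  (via R36)
Shortest route: R17–R21–R36–R34 = 16 ms.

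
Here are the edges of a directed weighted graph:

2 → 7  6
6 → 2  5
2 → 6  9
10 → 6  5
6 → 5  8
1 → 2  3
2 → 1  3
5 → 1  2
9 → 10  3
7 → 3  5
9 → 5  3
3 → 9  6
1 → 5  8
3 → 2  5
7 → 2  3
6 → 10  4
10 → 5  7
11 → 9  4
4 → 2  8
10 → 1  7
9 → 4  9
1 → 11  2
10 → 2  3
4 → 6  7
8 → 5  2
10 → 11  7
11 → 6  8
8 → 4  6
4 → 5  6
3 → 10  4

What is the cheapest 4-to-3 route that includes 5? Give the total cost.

Best 4 to 5: 4–5 costing 6
Shortest 5→3: 5–1–2–7–3 = 16
Total via 5: 6 + 16 = 22.

22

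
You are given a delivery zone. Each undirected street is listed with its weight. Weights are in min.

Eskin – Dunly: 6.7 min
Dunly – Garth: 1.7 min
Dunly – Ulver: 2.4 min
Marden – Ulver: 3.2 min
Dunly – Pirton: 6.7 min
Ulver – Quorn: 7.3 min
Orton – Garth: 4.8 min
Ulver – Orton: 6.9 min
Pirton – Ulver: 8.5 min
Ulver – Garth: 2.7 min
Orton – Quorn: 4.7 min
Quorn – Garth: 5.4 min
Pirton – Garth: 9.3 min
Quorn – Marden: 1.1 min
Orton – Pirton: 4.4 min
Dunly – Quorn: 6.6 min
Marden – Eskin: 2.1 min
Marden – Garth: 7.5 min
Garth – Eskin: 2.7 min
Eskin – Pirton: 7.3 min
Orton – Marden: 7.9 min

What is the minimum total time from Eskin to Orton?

Shortest distances from Eskin:
Eskin: 0
Marden: 2.1  (via Eskin)
Garth: 2.7  (via Eskin)
Quorn: 3.2  (via Marden)
Dunly: 4.4  (via Garth)
Ulver: 5.3  (via Marden)
Pirton: 7.3  (via Eskin)
Orton: 7.5  (via Garth)
Shortest route: Eskin–Garth–Orton = 7.5 min.

7.5 min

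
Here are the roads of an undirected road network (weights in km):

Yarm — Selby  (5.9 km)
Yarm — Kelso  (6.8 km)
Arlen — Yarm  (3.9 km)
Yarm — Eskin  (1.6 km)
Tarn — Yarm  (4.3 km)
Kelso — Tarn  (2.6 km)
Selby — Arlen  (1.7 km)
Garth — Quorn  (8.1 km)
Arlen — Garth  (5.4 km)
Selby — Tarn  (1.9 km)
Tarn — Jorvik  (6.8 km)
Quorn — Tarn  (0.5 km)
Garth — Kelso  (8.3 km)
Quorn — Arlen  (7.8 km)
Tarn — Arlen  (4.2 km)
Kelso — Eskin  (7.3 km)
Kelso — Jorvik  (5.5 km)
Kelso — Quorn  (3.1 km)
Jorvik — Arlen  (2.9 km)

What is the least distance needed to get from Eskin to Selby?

Compare a few routes:
Eskin → Yarm → Selby: 1.6+5.9 = 7.5
Eskin → Yarm → Arlen → Selby: 1.6+3.9+1.7 = 7.2
Cheapest is Eskin → Yarm → Arlen → Selby at 7.2 km.

7.2 km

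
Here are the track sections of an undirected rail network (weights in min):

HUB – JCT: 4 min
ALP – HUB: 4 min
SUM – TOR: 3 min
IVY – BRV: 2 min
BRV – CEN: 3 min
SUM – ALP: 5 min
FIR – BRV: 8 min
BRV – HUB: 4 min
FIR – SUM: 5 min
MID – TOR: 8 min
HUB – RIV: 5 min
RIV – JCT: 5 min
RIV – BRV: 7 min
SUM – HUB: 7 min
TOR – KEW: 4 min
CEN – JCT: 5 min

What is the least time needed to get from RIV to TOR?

15 min

Shortest distances from RIV:
RIV: 0
HUB: 5  (via RIV)
JCT: 5  (via RIV)
BRV: 7  (via RIV)
ALP: 9  (via HUB)
IVY: 9  (via BRV)
CEN: 10  (via JCT)
SUM: 12  (via HUB)
FIR: 15  (via BRV)
TOR: 15  (via SUM)
Shortest route: RIV–HUB–SUM–TOR = 15 min.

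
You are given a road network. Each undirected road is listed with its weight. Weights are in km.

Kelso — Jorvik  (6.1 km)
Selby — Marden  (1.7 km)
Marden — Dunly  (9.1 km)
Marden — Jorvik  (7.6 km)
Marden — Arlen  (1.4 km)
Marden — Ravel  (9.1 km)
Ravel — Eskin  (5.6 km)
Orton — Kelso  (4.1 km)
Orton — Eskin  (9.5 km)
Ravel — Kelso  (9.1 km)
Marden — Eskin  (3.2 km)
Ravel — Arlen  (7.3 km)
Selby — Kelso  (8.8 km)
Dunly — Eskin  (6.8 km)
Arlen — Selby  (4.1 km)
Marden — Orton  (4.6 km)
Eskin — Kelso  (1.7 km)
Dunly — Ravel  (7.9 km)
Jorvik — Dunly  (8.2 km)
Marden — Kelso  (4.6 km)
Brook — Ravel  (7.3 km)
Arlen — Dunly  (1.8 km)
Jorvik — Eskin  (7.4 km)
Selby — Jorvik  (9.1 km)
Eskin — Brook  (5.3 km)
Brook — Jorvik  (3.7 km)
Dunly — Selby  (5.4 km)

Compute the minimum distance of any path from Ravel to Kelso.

7.3 km

Enumerating some paths:
Ravel–Arlen–Marden–Kelso: 7.3+1.4+4.6 = 13.3
Ravel–Eskin–Kelso: 5.6+1.7 = 7.3
Ravel–Kelso: 9.1 = 9.1
The minimum is 7.3 km via Ravel–Eskin–Kelso.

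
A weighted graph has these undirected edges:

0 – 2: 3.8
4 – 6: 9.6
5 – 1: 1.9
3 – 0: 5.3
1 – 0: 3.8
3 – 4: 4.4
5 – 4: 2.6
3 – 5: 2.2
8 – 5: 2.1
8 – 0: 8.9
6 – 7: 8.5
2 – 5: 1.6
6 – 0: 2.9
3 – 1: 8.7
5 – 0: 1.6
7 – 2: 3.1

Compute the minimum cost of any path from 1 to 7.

Running Dijkstra from 1:
1: 0
5: 1.9  (via 1)
0: 3.5  (via 5)
2: 3.5  (via 5)
8: 4  (via 5)
3: 4.1  (via 5)
4: 4.5  (via 5)
6: 6.4  (via 0)
7: 6.6  (via 2)
Shortest route: 1 → 5 → 2 → 7 = 6.6.

6.6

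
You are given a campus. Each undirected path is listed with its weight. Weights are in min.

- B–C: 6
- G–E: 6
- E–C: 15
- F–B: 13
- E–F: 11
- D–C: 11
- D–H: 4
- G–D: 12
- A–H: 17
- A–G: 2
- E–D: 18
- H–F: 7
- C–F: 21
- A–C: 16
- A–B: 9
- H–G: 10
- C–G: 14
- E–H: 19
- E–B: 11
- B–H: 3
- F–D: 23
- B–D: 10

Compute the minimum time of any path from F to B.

10 min

Candidate routes:
F - H - B: 7+3 = 10
F - B: 13 = 13
The minimum is 10 min via F - H - B.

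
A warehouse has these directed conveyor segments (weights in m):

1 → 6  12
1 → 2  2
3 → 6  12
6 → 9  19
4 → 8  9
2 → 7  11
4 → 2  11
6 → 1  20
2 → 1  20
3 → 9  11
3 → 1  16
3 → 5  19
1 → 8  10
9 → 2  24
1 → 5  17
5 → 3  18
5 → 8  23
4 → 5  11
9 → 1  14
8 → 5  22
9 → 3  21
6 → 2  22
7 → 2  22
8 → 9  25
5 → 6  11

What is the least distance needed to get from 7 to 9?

73 m

Candidate routes:
7 - 2 - 1 - 6 - 9: 22+20+12+19 = 73
7 - 2 - 1 - 8 - 9: 22+20+10+25 = 77
Cheapest is 7 - 2 - 1 - 6 - 9 at 73 m.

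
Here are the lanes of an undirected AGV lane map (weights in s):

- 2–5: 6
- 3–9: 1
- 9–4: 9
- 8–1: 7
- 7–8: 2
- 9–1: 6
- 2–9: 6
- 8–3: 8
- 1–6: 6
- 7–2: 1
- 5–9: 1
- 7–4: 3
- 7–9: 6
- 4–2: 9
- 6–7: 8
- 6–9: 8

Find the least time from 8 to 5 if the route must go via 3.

Shortest 8→3: 8–3 = 8
Shortest 3→5: 3–9–5 = 2
Total via 3: 8 + 2 = 10 s.

10 s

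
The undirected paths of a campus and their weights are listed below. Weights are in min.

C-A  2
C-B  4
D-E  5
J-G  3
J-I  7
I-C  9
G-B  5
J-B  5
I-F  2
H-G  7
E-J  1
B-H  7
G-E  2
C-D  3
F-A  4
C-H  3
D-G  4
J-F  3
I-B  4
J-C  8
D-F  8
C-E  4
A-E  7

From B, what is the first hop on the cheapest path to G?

G

Enumerating some paths:
B–G: 5 = 5
B–J–E–G: 5+1+2 = 8
Cheapest is B–G at 5 min.
So from B the first move is to G.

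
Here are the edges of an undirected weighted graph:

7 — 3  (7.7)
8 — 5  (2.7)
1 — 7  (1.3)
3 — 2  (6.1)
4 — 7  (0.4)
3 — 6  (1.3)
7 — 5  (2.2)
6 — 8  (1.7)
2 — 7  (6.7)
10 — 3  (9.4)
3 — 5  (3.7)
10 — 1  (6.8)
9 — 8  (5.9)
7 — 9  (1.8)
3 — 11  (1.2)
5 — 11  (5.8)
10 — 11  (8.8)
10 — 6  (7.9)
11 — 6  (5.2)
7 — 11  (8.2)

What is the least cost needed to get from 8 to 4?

Shortest distances from 8:
8: 0
6: 1.7  (via 8)
5: 2.7  (via 8)
3: 3  (via 6)
11: 4.2  (via 3)
7: 4.9  (via 5)
4: 5.3  (via 7)
Shortest route: 8 → 5 → 7 → 4 = 5.3.

5.3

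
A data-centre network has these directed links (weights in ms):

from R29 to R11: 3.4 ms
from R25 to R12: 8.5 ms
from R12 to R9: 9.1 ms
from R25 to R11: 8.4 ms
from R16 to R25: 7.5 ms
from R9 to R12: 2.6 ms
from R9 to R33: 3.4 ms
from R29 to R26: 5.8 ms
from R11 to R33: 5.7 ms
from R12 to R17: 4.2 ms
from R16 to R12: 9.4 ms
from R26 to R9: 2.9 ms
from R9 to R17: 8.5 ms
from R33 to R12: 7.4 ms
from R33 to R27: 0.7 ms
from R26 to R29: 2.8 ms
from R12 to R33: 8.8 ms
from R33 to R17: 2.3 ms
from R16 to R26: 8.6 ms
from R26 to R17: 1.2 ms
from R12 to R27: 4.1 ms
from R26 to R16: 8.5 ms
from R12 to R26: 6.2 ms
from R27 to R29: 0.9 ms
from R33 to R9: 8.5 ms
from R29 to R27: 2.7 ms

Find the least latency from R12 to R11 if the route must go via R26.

Best R12 to R26: R12–R26 costing 6.2
Shortest R26→R11: R26–R29–R11 = 6.2
Total via R26: 6.2 + 6.2 = 12.4 ms.

12.4 ms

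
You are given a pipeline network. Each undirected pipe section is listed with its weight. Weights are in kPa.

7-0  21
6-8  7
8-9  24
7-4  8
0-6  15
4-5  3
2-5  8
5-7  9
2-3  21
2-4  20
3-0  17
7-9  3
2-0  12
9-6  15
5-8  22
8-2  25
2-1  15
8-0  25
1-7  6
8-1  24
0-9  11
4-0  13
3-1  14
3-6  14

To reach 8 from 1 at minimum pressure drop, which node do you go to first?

Compare a few routes:
1 - 7 - 9 - 6 - 8: 6+3+15+7 = 31
1 - 8: 24 = 24
1 - 7 - 9 - 8: 6+3+24 = 33
Cheapest is 1 - 8 at 24 kPa.
So from 1 the first move is to 8.

8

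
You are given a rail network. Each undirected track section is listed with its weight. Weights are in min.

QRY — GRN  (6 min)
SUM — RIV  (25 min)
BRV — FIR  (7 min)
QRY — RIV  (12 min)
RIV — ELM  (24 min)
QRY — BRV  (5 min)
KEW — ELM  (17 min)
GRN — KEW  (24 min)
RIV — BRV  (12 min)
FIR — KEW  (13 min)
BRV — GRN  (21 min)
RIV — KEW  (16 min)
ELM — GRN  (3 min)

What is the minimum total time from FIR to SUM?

44 min

Settle nodes by increasing distance from FIR:
FIR: 0
BRV: 7  (via FIR)
QRY: 12  (via BRV)
KEW: 13  (via FIR)
GRN: 18  (via QRY)
RIV: 19  (via BRV)
ELM: 21  (via GRN)
SUM: 44  (via RIV)
Shortest route: FIR → BRV → RIV → SUM = 44 min.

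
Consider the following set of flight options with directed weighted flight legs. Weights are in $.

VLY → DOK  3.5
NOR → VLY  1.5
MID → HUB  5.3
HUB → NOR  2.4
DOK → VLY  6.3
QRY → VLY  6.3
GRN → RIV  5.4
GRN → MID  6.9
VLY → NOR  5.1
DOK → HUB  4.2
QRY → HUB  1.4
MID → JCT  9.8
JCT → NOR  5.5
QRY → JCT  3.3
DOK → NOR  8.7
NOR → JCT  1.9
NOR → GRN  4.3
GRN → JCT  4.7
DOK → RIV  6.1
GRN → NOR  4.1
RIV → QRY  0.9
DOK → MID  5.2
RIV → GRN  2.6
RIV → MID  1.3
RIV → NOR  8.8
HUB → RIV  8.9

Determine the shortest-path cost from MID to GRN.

$12

Compare a few routes:
MID–HUB–NOR–GRN: 5.3+2.4+4.3 = 12
MID–HUB–RIV–GRN: 5.3+8.9+2.6 = 16.8
MID–JCT–NOR–GRN: 9.8+5.5+4.3 = 19.6
The minimum is $12 via MID–HUB–NOR–GRN.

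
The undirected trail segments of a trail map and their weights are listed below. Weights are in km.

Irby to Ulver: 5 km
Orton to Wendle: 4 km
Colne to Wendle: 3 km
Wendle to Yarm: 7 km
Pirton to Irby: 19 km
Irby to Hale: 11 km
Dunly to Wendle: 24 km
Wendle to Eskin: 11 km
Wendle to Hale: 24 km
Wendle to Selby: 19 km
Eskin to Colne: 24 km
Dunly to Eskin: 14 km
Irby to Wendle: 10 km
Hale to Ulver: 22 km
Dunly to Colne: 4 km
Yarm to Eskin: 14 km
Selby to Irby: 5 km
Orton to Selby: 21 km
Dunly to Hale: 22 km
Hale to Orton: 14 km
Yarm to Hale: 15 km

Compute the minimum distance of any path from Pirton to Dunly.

Enumerating some paths:
Pirton - Irby - Wendle - Colne - Dunly: 19+10+3+4 = 36
Pirton - Irby - Selby - Wendle - Colne - Dunly: 19+5+19+3+4 = 50
Cheapest is Pirton - Irby - Wendle - Colne - Dunly at 36 km.

36 km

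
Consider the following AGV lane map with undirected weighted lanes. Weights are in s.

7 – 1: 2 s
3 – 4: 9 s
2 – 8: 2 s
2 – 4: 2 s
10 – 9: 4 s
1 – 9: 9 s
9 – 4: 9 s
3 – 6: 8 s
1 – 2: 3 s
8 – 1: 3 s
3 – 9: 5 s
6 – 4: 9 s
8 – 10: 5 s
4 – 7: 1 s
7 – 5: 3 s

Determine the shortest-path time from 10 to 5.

13 s

Running Dijkstra from 10:
10: 0
9: 4  (via 10)
8: 5  (via 10)
2: 7  (via 8)
1: 8  (via 8)
3: 9  (via 9)
4: 9  (via 2)
7: 10  (via 1)
5: 13  (via 7)
Shortest route: 10–8–1–7–5 = 13 s.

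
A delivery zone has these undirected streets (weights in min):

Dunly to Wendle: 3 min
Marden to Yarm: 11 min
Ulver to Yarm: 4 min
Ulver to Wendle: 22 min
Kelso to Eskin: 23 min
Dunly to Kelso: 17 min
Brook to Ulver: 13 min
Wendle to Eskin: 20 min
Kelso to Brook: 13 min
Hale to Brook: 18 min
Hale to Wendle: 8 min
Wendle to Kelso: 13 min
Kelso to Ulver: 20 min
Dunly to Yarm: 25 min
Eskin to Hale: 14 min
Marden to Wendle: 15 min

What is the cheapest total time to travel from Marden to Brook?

28 min

Compare a few routes:
Marden–Wendle–Kelso–Brook: 15+13+13 = 41
Marden–Yarm–Ulver–Brook: 11+4+13 = 28
Cheapest is Marden–Yarm–Ulver–Brook at 28 min.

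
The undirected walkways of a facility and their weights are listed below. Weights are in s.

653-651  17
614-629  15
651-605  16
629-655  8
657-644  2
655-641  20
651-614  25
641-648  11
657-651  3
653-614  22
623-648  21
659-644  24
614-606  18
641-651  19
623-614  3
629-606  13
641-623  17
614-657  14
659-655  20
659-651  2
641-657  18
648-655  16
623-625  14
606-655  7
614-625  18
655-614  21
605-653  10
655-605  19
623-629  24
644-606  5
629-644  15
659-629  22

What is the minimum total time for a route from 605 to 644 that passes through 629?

42 s

Best 605 to 629: 605–655–629 costing 27
Shortest 629→644: 629–644 = 15
Total via 629: 27 + 15 = 42 s.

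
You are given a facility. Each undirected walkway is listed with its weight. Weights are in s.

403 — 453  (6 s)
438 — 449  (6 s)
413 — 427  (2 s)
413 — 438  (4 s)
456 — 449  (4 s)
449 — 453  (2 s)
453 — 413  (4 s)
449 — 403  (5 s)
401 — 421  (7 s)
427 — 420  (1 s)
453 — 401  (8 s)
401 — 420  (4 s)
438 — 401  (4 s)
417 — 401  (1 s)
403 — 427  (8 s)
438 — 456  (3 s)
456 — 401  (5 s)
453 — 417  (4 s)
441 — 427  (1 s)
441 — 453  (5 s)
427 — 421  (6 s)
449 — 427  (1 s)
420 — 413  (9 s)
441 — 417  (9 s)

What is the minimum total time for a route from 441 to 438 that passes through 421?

18 s

Best 441 to 421: 441 → 427 → 421 costing 7
Best 421 to 438: 421 → 401 → 438 costing 11
Total via 421: 7 + 11 = 18 s.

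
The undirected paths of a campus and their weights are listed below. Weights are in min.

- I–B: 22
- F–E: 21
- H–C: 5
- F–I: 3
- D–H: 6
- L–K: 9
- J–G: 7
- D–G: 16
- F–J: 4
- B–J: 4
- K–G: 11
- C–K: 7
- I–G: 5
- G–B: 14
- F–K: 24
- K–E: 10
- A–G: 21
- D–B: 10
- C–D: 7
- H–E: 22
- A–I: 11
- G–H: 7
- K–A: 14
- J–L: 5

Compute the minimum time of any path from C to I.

17 min

Compare a few routes:
C → H → G → J → F → I: 5+7+7+4+3 = 26
C → H → G → I: 5+7+5 = 17
C → K → G → I: 7+11+5 = 23
C → D → H → G → I: 7+6+7+5 = 25
Cheapest is C → H → G → I at 17 min.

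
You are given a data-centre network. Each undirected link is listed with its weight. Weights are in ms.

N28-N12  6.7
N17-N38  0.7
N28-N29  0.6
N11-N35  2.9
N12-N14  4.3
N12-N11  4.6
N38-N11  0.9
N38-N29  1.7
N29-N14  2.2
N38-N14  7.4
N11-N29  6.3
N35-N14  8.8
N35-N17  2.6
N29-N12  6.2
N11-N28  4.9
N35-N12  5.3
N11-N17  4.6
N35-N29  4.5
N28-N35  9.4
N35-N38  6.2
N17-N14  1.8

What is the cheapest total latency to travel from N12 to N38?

5.5 ms

Settle nodes by increasing distance from N12:
N12: 0
N14: 4.3  (via N12)
N11: 4.6  (via N12)
N35: 5.3  (via N12)
N38: 5.5  (via N11)
Shortest route: N12–N11–N38 = 5.5 ms.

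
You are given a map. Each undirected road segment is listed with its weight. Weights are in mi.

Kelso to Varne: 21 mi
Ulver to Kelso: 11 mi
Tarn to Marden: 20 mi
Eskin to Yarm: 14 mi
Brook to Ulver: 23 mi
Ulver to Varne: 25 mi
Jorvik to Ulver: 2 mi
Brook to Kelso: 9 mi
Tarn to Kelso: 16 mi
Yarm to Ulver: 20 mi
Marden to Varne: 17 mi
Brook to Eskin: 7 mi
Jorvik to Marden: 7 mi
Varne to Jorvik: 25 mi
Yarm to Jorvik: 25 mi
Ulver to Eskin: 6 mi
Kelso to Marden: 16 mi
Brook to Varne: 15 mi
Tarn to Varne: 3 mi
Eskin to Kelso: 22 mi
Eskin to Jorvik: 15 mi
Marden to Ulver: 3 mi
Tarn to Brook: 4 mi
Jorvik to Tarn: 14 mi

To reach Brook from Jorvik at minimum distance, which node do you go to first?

Ulver

Candidate routes:
Jorvik → Tarn → Brook: 14+4 = 18
Jorvik → Ulver → Eskin → Brook: 2+6+7 = 15
Cheapest is Jorvik → Ulver → Eskin → Brook at 15 mi.
So from Jorvik the first move is to Ulver.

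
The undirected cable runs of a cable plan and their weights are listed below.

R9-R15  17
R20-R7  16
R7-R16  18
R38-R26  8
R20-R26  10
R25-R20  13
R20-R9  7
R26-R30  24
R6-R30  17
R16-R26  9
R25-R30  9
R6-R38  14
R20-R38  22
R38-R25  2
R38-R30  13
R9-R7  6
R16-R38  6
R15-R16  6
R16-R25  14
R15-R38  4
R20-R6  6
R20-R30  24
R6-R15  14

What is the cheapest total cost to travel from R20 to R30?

22

Compare a few routes:
R20–R30: 24 = 24
R20–R6–R30: 6+17 = 23
R20–R25–R30: 13+9 = 22
Cheapest is R20–R25–R30 at 22.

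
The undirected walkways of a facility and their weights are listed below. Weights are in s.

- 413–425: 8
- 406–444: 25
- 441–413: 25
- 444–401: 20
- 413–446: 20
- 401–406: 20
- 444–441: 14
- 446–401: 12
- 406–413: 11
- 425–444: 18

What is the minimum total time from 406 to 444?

Settle nodes by increasing distance from 406:
406: 0
413: 11  (via 406)
425: 19  (via 413)
401: 20  (via 406)
444: 25  (via 406)
Shortest route: 406 → 444 = 25 s.

25 s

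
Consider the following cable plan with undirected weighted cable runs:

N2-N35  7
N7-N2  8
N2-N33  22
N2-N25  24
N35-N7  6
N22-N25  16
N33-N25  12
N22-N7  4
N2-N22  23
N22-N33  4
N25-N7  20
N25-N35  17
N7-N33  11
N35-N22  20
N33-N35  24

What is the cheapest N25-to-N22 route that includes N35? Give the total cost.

27

Best N25 to N35: N25 → N35 costing 17
Best N35 to N22: N35 → N7 → N22 costing 10
Total via N35: 17 + 10 = 27.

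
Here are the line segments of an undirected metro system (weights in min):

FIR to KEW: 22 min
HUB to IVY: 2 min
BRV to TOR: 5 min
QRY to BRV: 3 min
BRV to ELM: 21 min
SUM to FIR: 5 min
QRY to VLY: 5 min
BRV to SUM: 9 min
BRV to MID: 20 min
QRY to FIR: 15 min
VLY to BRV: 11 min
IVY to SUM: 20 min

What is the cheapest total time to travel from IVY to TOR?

34 min

Shortest distances from IVY:
IVY: 0
HUB: 2  (via IVY)
SUM: 20  (via IVY)
FIR: 25  (via SUM)
BRV: 29  (via SUM)
QRY: 32  (via BRV)
TOR: 34  (via BRV)
Shortest route: IVY → SUM → BRV → TOR = 34 min.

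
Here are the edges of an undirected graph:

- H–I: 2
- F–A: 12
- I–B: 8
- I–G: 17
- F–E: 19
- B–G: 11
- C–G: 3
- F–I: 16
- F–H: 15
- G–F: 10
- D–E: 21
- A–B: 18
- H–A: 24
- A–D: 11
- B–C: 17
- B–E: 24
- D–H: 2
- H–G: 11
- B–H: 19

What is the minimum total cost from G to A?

Settle nodes by increasing distance from G:
G: 0
C: 3  (via G)
F: 10  (via G)
B: 11  (via G)
H: 11  (via G)
D: 13  (via H)
I: 13  (via H)
A: 22  (via F)
Shortest route: G → F → A = 22.

22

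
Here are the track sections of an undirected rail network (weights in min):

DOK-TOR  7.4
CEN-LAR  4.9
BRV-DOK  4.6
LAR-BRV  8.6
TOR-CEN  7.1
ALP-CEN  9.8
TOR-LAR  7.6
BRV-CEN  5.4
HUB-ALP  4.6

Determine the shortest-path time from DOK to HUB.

24.4 min

Running Dijkstra from DOK:
DOK: 0
BRV: 4.6  (via DOK)
TOR: 7.4  (via DOK)
CEN: 10  (via BRV)
LAR: 13.2  (via BRV)
ALP: 19.8  (via CEN)
HUB: 24.4  (via ALP)
Shortest route: DOK–BRV–CEN–ALP–HUB = 24.4 min.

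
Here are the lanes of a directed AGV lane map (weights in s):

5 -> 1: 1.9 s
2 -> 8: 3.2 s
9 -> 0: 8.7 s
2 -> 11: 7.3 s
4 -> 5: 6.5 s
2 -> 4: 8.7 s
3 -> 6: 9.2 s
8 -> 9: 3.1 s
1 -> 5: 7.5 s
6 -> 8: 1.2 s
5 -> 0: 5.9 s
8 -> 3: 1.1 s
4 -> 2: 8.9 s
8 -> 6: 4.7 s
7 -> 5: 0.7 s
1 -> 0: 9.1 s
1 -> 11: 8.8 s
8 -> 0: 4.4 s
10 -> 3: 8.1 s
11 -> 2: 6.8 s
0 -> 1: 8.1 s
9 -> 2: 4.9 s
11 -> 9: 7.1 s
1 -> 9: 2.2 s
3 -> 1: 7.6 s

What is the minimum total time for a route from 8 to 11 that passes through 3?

Shortest 8→3: 8–3 = 1.1
Shortest 3→11: 3–1–11 = 16.4
Total via 3: 1.1 + 16.4 = 17.5 s.

17.5 s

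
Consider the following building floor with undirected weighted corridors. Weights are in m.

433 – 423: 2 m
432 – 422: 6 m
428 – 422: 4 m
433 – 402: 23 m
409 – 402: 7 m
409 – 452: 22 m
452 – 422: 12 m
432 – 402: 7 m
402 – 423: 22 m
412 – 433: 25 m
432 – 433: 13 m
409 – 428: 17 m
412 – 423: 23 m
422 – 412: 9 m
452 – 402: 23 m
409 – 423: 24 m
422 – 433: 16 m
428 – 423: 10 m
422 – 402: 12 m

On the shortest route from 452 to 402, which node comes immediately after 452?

Candidate routes:
452–422–402: 12+12 = 24
452–409–402: 22+7 = 29
452–422–432–402: 12+6+7 = 25
452–402: 23 = 23
The minimum is 23 m via 452–402.
So from 452 the first move is to 402.

402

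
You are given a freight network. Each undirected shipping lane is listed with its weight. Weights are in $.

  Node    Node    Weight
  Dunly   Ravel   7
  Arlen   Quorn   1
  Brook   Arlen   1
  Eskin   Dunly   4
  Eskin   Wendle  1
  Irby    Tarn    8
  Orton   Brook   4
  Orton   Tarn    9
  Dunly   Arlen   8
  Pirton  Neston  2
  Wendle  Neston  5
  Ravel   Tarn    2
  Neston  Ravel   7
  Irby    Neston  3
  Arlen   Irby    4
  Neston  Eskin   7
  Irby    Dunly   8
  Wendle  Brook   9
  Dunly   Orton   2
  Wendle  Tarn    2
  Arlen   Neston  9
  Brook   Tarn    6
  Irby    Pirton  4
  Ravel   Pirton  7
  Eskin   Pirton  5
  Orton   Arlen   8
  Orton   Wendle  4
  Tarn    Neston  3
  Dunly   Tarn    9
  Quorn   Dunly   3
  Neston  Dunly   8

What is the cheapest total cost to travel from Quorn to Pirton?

Running Dijkstra from Quorn:
Quorn: 0
Arlen: 1  (via Quorn)
Brook: 2  (via Arlen)
Dunly: 3  (via Quorn)
Irby: 5  (via Arlen)
Orton: 5  (via Dunly)
Eskin: 7  (via Dunly)
Wendle: 8  (via Eskin)
Tarn: 8  (via Brook)
Neston: 8  (via Irby)
Pirton: 9  (via Irby)
Shortest route: Quorn → Arlen → Irby → Pirton = $9.

$9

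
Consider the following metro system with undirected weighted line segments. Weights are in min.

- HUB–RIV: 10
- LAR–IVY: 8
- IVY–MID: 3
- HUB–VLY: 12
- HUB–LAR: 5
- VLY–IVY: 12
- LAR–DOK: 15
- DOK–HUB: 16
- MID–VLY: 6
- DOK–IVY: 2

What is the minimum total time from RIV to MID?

Running Dijkstra from RIV:
RIV: 0
HUB: 10  (via RIV)
LAR: 15  (via HUB)
VLY: 22  (via HUB)
IVY: 23  (via LAR)
DOK: 25  (via IVY)
MID: 26  (via IVY)
Shortest route: RIV–HUB–LAR–IVY–MID = 26 min.

26 min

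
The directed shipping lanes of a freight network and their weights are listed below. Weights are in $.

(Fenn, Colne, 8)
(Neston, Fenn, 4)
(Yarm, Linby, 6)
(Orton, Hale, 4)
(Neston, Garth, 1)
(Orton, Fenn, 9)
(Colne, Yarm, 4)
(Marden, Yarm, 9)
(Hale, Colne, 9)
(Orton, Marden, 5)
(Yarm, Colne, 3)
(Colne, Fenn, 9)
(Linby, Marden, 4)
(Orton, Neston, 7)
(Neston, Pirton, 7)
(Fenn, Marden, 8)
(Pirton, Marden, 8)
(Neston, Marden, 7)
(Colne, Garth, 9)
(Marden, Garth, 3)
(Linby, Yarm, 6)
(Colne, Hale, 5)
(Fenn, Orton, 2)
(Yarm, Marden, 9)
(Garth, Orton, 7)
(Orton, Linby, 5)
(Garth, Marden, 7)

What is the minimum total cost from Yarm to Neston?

$21

Candidate routes:
Yarm - Colne - Fenn - Orton - Neston: 3+9+2+7 = 21
Yarm - Marden - Garth - Orton - Neston: 9+3+7+7 = 26
Yarm - Colne - Garth - Orton - Neston: 3+9+7+7 = 26
Cheapest is Yarm - Colne - Fenn - Orton - Neston at $21.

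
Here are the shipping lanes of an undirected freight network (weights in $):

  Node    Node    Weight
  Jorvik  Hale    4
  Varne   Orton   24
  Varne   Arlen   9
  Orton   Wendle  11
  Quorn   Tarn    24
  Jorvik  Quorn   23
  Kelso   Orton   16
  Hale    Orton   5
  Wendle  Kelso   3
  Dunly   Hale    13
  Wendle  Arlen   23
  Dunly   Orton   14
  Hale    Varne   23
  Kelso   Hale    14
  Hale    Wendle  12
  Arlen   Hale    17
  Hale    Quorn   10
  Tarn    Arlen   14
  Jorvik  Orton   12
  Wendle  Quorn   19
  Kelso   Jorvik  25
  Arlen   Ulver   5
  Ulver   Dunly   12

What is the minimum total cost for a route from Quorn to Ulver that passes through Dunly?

$35

Best Quorn to Dunly: Quorn–Hale–Dunly costing 23
Shortest Dunly→Ulver: Dunly–Ulver = 12
Total via Dunly: 23 + 12 = $35.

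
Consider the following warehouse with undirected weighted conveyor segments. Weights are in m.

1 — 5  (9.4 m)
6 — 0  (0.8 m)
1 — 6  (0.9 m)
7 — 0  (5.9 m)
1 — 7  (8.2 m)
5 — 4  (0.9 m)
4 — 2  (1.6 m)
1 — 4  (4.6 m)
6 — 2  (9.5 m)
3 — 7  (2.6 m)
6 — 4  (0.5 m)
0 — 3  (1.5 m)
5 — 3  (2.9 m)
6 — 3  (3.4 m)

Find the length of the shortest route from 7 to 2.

Candidate routes:
7–3–0–6–4–2: 2.6+1.5+0.8+0.5+1.6 = 7
7–3–6–4–2: 2.6+3.4+0.5+1.6 = 8.1
7–3–5–4–2: 2.6+2.9+0.9+1.6 = 8
The minimum is 7 m via 7–3–0–6–4–2.

7 m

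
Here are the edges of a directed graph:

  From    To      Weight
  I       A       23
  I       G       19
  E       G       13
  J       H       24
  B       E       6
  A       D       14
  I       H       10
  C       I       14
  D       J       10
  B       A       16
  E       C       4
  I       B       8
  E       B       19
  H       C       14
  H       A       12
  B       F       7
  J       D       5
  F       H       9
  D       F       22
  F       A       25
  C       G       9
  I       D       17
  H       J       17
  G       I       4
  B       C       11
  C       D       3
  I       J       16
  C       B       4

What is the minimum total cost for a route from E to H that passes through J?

41

Best E to J: E → C → D → J costing 17
Best J to H: J → H costing 24
Total via J: 17 + 24 = 41.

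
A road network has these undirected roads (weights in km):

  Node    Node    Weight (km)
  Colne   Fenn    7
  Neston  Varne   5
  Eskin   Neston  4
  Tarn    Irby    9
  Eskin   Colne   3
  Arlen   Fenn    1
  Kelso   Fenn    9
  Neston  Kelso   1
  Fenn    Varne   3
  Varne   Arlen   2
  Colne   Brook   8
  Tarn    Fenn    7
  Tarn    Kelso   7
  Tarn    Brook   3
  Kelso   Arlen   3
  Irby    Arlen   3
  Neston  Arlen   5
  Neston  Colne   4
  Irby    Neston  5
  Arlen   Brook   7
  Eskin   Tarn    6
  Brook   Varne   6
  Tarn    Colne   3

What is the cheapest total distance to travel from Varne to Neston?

Shortest distances from Varne:
Varne: 0
Arlen: 2  (via Varne)
Fenn: 3  (via Varne)
Kelso: 5  (via Arlen)
Irby: 5  (via Arlen)
Neston: 5  (via Varne)
Shortest route: Varne → Neston = 5 km.

5 km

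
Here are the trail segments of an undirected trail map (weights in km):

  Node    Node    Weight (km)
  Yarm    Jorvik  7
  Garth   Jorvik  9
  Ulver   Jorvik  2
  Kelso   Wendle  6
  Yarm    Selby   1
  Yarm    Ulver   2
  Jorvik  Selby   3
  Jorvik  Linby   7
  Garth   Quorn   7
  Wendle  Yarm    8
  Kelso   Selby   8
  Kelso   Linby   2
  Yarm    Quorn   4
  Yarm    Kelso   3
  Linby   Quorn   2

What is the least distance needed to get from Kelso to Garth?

11 km

Settle nodes by increasing distance from Kelso:
Kelso: 0
Linby: 2  (via Kelso)
Yarm: 3  (via Kelso)
Quorn: 4  (via Linby)
Selby: 4  (via Yarm)
Ulver: 5  (via Yarm)
Wendle: 6  (via Kelso)
Jorvik: 7  (via Selby)
Garth: 11  (via Quorn)
Shortest route: Kelso → Linby → Quorn → Garth = 11 km.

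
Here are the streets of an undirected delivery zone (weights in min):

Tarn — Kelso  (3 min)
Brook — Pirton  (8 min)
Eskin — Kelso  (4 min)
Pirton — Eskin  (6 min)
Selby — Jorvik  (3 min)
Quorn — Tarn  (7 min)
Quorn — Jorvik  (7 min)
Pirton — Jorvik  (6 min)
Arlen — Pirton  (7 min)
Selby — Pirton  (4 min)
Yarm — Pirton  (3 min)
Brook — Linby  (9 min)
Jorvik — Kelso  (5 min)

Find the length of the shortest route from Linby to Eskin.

Compare a few routes:
Linby–Brook–Pirton–Selby–Jorvik–Kelso–Eskin: 9+8+4+3+5+4 = 33
Linby–Brook–Pirton–Jorvik–Kelso–Eskin: 9+8+6+5+4 = 32
Linby–Brook–Pirton–Eskin: 9+8+6 = 23
The minimum is 23 min via Linby–Brook–Pirton–Eskin.

23 min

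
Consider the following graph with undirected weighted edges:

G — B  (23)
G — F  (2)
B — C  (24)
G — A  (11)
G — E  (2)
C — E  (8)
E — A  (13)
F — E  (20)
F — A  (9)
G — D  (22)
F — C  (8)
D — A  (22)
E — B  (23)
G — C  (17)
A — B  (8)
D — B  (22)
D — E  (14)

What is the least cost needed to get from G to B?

19

Candidate routes:
G - B: 23 = 23
G - A - B: 11+8 = 19
Cheapest is G - A - B at 19.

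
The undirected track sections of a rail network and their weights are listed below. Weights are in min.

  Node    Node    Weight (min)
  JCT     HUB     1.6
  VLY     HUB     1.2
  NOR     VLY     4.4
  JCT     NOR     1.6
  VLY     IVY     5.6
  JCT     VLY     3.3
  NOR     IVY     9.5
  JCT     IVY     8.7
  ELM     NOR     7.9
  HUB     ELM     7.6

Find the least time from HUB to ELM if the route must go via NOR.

Best HUB to NOR: HUB → JCT → NOR costing 3.2
Shortest NOR→ELM: NOR → ELM = 7.9
Total via NOR: 3.2 + 7.9 = 11.1 min.

11.1 min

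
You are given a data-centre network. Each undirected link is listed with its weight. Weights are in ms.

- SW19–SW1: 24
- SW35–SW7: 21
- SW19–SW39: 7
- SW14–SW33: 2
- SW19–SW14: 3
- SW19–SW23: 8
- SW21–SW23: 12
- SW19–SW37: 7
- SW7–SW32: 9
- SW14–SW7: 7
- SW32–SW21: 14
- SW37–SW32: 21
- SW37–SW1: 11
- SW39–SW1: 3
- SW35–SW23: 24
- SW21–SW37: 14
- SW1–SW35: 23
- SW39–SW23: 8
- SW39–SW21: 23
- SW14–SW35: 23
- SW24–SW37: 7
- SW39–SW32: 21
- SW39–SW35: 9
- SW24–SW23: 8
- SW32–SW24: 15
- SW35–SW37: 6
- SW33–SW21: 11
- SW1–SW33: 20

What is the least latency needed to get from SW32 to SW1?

Shortest distances from SW32:
SW32: 0
SW7: 9  (via SW32)
SW21: 14  (via SW32)
SW24: 15  (via SW32)
SW14: 16  (via SW7)
SW33: 18  (via SW14)
SW19: 19  (via SW14)
SW37: 21  (via SW32)
SW39: 21  (via SW32)
SW23: 23  (via SW24)
SW1: 24  (via SW39)
Shortest route: SW32–SW39–SW1 = 24 ms.

24 ms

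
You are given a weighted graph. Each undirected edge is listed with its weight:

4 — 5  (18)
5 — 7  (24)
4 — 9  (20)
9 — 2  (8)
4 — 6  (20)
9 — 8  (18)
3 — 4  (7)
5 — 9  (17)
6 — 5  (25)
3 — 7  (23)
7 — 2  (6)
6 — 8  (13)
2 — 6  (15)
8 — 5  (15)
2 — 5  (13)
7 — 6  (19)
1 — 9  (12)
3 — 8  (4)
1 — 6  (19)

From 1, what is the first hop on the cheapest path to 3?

Enumerating some paths:
1–6–8–3: 19+13+4 = 36
1–9–4–3: 12+20+7 = 39
1–9–8–3: 12+18+4 = 34
The minimum is 34 via 1–9–8–3.
So from 1 the first move is to 9.

9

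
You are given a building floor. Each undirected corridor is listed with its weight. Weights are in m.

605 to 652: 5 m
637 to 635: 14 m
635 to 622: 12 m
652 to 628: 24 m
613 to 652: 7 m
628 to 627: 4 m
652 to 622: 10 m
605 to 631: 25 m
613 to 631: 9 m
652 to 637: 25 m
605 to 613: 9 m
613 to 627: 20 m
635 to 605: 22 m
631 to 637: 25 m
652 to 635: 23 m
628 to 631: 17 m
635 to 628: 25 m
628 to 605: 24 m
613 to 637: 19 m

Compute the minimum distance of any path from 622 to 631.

Settle nodes by increasing distance from 622:
622: 0
652: 10  (via 622)
635: 12  (via 622)
605: 15  (via 652)
613: 17  (via 652)
631: 26  (via 613)
Shortest route: 622–652–613–631 = 26 m.

26 m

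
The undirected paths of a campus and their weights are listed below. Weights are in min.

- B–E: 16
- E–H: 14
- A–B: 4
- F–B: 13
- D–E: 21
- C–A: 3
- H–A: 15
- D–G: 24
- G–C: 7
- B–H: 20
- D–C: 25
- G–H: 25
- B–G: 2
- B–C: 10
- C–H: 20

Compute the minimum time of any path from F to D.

Running Dijkstra from F:
F: 0
B: 13  (via F)
G: 15  (via B)
A: 17  (via B)
C: 20  (via A)
E: 29  (via B)
H: 32  (via A)
D: 39  (via G)
Shortest route: F–B–G–D = 39 min.

39 min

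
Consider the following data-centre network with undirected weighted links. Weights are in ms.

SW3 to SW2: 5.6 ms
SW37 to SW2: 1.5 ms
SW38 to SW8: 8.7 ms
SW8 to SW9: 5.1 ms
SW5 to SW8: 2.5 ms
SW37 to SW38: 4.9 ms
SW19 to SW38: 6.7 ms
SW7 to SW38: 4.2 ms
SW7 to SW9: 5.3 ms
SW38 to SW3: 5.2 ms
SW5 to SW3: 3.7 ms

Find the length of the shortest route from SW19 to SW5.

15.6 ms

Compare a few routes:
SW19 - SW38 - SW3 - SW5: 6.7+5.2+3.7 = 15.6
SW19 - SW38 - SW8 - SW5: 6.7+8.7+2.5 = 17.9
The minimum is 15.6 ms via SW19 - SW38 - SW3 - SW5.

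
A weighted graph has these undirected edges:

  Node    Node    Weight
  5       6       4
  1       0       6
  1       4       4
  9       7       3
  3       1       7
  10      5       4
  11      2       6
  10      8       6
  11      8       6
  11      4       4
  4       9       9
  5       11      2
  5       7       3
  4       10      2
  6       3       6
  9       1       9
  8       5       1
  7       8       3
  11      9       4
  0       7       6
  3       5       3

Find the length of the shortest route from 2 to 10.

12

Running Dijkstra from 2:
2: 0
11: 6  (via 2)
5: 8  (via 11)
8: 9  (via 5)
4: 10  (via 11)
9: 10  (via 11)
3: 11  (via 5)
7: 11  (via 5)
6: 12  (via 5)
10: 12  (via 5)
Shortest route: 2–11–5–10 = 12.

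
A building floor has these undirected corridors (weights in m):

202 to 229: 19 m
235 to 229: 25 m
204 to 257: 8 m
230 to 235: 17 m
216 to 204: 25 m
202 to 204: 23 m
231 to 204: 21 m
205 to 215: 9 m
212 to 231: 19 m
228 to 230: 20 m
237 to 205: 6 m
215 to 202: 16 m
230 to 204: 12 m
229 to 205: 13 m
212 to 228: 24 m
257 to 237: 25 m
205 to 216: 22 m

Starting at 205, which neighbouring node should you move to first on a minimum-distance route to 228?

237

Enumerating some paths:
205–229–235–230–228: 13+25+17+20 = 75
205–216–204–230–228: 22+25+12+20 = 79
205–237–257–204–230–228: 6+25+8+12+20 = 71
The minimum is 71 m via 205–237–257–204–230–228.
So from 205 the first move is to 237.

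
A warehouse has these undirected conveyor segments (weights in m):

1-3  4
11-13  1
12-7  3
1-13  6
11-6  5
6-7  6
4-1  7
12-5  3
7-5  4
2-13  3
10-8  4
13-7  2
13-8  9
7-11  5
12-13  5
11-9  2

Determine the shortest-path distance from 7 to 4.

15 m

Running Dijkstra from 7:
7: 0
13: 2  (via 7)
11: 3  (via 13)
12: 3  (via 7)
5: 4  (via 7)
2: 5  (via 13)
9: 5  (via 11)
6: 6  (via 7)
1: 8  (via 13)
8: 11  (via 13)
3: 12  (via 1)
4: 15  (via 1)
Shortest route: 7–13–1–4 = 15 m.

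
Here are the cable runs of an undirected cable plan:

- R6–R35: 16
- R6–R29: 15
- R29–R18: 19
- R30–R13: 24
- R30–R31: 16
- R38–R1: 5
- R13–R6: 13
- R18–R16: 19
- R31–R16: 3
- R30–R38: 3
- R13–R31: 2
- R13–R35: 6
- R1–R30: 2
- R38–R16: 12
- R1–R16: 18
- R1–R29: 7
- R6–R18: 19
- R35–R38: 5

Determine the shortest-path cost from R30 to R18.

28

Settle nodes by increasing distance from R30:
R30: 0
R1: 2  (via R30)
R38: 3  (via R30)
R35: 8  (via R38)
R29: 9  (via R1)
R13: 14  (via R35)
R16: 15  (via R38)
R31: 16  (via R30)
R6: 24  (via R35)
R18: 28  (via R29)
Shortest route: R30 → R1 → R29 → R18 = 28.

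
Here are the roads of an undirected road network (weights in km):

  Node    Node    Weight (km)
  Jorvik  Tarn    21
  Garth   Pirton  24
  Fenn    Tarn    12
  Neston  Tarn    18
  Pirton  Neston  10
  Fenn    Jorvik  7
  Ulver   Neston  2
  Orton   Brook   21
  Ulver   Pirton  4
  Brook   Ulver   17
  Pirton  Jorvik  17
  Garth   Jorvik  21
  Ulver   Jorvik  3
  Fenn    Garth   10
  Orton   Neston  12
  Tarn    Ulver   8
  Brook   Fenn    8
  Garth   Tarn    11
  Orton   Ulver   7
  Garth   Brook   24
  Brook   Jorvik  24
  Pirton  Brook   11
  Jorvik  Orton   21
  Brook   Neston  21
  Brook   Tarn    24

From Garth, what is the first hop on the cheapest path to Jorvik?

Fenn

Candidate routes:
Garth–Fenn–Jorvik: 10+7 = 17
Garth–Tarn–Ulver–Jorvik: 11+8+3 = 22
Garth–Jorvik: 21 = 21
Cheapest is Garth–Fenn–Jorvik at 17 km.
So from Garth the first move is to Fenn.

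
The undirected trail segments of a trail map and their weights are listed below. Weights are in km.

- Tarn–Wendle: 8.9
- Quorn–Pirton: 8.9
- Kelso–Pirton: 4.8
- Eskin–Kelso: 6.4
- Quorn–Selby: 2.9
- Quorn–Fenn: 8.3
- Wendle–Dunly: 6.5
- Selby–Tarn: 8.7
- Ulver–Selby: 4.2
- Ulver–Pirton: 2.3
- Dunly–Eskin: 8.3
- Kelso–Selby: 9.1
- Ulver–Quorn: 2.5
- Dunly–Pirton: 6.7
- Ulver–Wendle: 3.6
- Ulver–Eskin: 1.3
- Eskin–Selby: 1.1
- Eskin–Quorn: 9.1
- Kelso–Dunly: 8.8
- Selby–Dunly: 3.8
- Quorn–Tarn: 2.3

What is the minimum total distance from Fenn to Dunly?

Settle nodes by increasing distance from Fenn:
Fenn: 0
Quorn: 8.3  (via Fenn)
Tarn: 10.6  (via Quorn)
Ulver: 10.8  (via Quorn)
Selby: 11.2  (via Quorn)
Eskin: 12.1  (via Ulver)
Pirton: 13.1  (via Ulver)
Wendle: 14.4  (via Ulver)
Dunly: 15  (via Selby)
Shortest route: Fenn–Quorn–Selby–Dunly = 15 km.

15 km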